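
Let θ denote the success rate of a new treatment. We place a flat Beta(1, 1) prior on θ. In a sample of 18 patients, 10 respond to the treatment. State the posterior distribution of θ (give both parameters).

Observing 10 successes and 8 failures updates Beta(1, 1) by adding the success and failure counts to the two shape parameters: α = 1+10 = 11, β = 1+8 = 9.

Posterior: Beta(11, 9)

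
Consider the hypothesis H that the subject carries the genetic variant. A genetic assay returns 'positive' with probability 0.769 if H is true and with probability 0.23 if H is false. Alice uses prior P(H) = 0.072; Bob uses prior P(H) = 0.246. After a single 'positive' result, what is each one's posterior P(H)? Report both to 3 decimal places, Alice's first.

The likelihood ratio for a 'positive' result is 0.769/0.23 = 3.3435.
Alice: prior odds 0.072/0.928 = 0.077586; posterior odds 0.25941; posterior probability 0.206.
Bob: prior odds 0.246/0.754 = 0.32626; posterior odds 1.0908; posterior probability 0.522.

Alice: 0.206; Bob: 0.522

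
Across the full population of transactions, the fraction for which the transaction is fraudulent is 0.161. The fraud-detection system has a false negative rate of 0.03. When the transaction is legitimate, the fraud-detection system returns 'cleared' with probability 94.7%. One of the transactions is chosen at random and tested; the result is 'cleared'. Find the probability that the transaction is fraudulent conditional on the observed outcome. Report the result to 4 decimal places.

P(H | E) ≈ 0.0060

Write H for 'the transaction is fraudulent'. Prior odds H:¬H = 0.161/0.839 = 0.19190. For the 'cleared' outcome, the likelihood ratio is 0.03/0.947 = 0.031679.
Posterior odds = 0.19190 × 0.031679 = 0.0060790, so P(H|E) = 0.0060790/(1+0.0060790) = 0.0060.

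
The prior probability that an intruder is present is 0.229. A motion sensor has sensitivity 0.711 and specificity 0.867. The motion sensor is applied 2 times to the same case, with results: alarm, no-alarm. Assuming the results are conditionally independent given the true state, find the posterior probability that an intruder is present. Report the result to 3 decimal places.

Let H be the event that an intruder is present; start with P(H) = 0.229. P('alarm'|H) = 0.711, P('alarm'|¬H) = 0.133.
Update on result 1 ('alarm'): P(H) ← 0.711·0.2290 / (0.711·0.2290 + 0.133·0.7710) = 0.16282/0.26536 = 0.6136.
Update on result 2 ('no-alarm'): P(H) ← 0.289·0.6136 / (0.289·0.6136 + 0.867·0.3864) = 0.17732/0.51235 = 0.3461.

Posterior P(H) ≈ 0.346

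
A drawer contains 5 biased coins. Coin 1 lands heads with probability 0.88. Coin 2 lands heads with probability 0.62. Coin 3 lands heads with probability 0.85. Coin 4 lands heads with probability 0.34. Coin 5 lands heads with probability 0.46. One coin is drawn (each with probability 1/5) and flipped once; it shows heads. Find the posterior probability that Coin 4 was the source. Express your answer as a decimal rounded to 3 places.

P(heads|C1) = 0.88; P(heads|C2) = 0.62; P(heads|C3) = 0.85; P(heads|C4) = 0.34; P(heads|C5) = 0.46.
Prior × likelihood for each source: 0.2·0.88=0.1760, 0.2·0.62=0.1240, 0.2·0.85=0.1700, 0.2·0.34=0.06800, 0.2·0.46=0.09200. Summing gives P(heads) = 0.63000.
P(Coin 4 | heads) = 0.06800 / 0.63000 = 0.108.

Posterior probability ≈ 0.108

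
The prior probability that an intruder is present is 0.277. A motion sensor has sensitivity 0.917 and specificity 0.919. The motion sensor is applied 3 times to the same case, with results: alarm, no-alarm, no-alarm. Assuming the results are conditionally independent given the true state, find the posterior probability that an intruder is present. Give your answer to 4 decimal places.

Let H be the event that an intruder is present; start with P(H) = 0.277. P('alarm'|H) = 0.917, P('alarm'|¬H) = 0.081.
Update on result 1 ('alarm'): P(H) ← 0.917·0.2770 / (0.917·0.2770 + 0.081·0.7230) = 0.25401/0.31257 = 0.8126.
Update on result 2 ('no-alarm'): P(H) ← 0.083·0.8126 / (0.083·0.8126 + 0.919·0.1874) = 0.067449/0.23963 = 0.2815.
Update on result 3 ('no-alarm'): P(H) ← 0.083·0.2815 / (0.083·0.2815 + 0.919·0.7185) = 0.023362/0.68369 = 0.0342.

Posterior P(H) ≈ 0.0342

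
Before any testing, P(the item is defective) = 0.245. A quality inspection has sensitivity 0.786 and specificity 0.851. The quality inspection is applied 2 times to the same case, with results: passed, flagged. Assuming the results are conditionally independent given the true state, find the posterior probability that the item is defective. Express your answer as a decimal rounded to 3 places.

Let H be the event that the item is defective; start with P(H) = 0.245. P('flagged'|H) = 0.786, P('flagged'|¬H) = 0.149.
Update on result 1 ('passed'): P(H) ← 0.214·0.2450 / (0.214·0.2450 + 0.851·0.7550) = 0.052430/0.69493 = 0.0754.
Update on result 2 ('flagged'): P(H) ← 0.786·0.0754 / (0.786·0.0754 + 0.149·0.9246) = 0.059300/0.19706 = 0.3009.

Posterior P(H) ≈ 0.301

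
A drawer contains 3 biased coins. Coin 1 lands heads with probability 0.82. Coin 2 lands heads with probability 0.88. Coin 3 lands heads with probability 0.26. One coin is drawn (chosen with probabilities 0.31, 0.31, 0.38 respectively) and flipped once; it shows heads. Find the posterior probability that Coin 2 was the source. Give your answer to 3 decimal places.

Posterior probability ≈ 0.436

Tabulate prior·likelihood by source: [1] prior 0.31, lik 0.82, product 0.2542; [2] prior 0.31, lik 0.88, product 0.2728; [3] prior 0.38, lik 0.26, product 0.09880.
Normalizing constant = 0.62580; the posterior for Coin 2 is its product over the sum, 0.2728/0.62580 = 0.436.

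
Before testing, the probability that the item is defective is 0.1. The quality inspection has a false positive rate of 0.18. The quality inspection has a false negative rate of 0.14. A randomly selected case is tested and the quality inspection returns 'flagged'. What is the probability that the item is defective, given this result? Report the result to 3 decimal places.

Write H for 'the item is defective'. Prior odds H:¬H = 0.1/0.9 = 0.11111. For the 'flagged' outcome, the likelihood ratio is 0.86/0.18 = 4.7778.
Posterior odds = 0.11111 × 4.7778 = 0.53086, so P(H|E) = 0.53086/(1+0.53086) = 0.347.

P(H | E) ≈ 0.347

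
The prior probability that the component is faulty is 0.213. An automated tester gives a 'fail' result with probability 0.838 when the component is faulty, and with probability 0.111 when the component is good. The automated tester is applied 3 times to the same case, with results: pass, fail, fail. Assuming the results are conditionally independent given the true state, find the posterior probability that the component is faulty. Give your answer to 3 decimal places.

Posterior P(H) ≈ 0.738

Let H be the event that the component is faulty; start with P(H) = 0.213. P('fail'|H) = 0.838, P('fail'|¬H) = 0.111.
Update on result 1 ('pass'): P(H) ← 0.162·0.2130 / (0.162·0.2130 + 0.889·0.7870) = 0.034506/0.73415 = 0.0470.
Update on result 2 ('fail'): P(H) ← 0.838·0.0470 / (0.838·0.0470 + 0.111·0.9530) = 0.039387/0.14517 = 0.2713.
Update on result 3 ('fail'): P(H) ← 0.838·0.2713 / (0.838·0.2713 + 0.111·0.7287) = 0.22736/0.30825 = 0.7376.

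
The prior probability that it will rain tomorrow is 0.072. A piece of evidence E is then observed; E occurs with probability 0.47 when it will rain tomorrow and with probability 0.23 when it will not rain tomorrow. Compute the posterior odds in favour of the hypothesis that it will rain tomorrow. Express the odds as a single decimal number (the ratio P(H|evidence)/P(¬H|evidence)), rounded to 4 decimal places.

Posterior odds ≈ 0.1585

Prior odds = 0.072/(1−0.072) = 0.077586. In log-odds, ln(0.077586) = -2.5564.
Add log likelihood ratio: ln(2.0435) = 0.71465.
Posterior log-odds = -1.8417, so posterior odds = exp(-1.8417) = 0.15855.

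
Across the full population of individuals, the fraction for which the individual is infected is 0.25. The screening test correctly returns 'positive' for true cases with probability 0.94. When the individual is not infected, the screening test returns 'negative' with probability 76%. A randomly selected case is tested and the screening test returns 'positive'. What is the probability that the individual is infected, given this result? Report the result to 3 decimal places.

P(H | E) ≈ 0.566

Let H be the event that the individual is infected. P(H) = 0.25, so P(¬H) = 0.75. With E the 'positive' result, P(E|H) = 0.94 and P(E|¬H) = 0.24.
P(E) = 0.94·0.25 + 0.24·0.75 = 0.23500 + 0.18000 = 0.41500.
By Bayes' theorem, P(H|E) = 0.23500 / 0.41500 = 0.566.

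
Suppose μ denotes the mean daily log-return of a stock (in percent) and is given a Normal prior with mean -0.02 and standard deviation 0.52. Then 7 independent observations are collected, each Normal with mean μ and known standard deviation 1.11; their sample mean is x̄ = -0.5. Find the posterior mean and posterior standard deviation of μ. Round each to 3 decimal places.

Posterior mean ≈ -0.311; posterior SD ≈ 0.327

Prior precision 1/τ₀² = 1/0.52² = 3.69822; data precision n/σ² = 7/1.11² = 5.68136.
Posterior precision = 3.69822 + 5.68136 = 9.37958, giving posterior SD = 1/√9.37958 = 0.327.
Posterior mean = (3.69822·-0.02 + 5.68136·-0.5) / 9.37958 = -0.311.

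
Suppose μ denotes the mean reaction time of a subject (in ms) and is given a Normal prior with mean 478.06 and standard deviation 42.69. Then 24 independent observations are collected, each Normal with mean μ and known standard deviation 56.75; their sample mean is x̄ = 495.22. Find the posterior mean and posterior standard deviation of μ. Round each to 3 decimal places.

With known σ, the Normal prior is conjugate. Weight on the data is w = (n/σ²)/(n/σ² + 1/τ₀²) = 0.00745211/(0.00745211+0.00054872) = 0.93142.
Posterior mean = w·x̄ + (1−w)·μ₀ = 0.93142·495.22 + 0.068582·478.06 = 494.043. Posterior variance = 1/(0.00745211+0.00054872) = 124.987, so SD = 11.180.

Posterior mean ≈ 494.043; posterior SD ≈ 11.180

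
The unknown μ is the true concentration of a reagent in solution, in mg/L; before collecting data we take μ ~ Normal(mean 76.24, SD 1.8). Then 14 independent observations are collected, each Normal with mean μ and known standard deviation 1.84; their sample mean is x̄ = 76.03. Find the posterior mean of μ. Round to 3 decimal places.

Posterior mean ≈ 76.045

With known σ, the Normal prior is conjugate. Weight on the data is w = (n/σ²)/(n/σ² + 1/τ₀²) = 4.13516/(4.13516+0.308642) = 0.93055.
Posterior mean = w·x̄ + (1−w)·μ₀ = 0.93055·76.03 + 0.069454·76.24 = 76.045.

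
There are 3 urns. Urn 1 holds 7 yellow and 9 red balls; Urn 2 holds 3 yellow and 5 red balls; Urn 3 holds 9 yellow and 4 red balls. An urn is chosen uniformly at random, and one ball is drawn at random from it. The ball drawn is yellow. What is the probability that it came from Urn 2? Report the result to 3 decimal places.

P(yellow|Urn 1) = 0.4375; P(yellow|Urn 2) = 0.375; P(yellow|Urn 3) = 0.6923.
Prior × likelihood for each source: 0.333333·0.4375=0.1458, 0.333333·0.375=0.1250, 0.333333·0.6923=0.2308. Summing gives P(yellow) = 0.50160.
P(Urn 2 | yellow) = 0.1250 / 0.50160 = 0.249.

Posterior probability ≈ 0.249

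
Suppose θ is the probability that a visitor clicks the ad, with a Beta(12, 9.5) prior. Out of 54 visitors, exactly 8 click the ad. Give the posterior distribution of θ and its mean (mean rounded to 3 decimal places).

Observing 8 successes and 46 failures updates Beta(12, 9.5) by adding the success and failure counts to the two shape parameters: α = 12+8 = 20, β = 9.5+46 = 55.5.
E[θ | data] = 20/(20+55.5) = 0.265.

Posterior: Beta(20, 55.5); mean ≈ 0.265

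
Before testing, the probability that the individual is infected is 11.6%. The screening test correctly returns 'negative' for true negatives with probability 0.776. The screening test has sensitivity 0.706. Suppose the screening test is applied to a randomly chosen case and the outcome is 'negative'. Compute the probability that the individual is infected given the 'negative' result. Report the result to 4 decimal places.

Write H for 'the individual is infected'. Prior odds H:¬H = 0.116/0.884 = 0.13122. For the 'negative' outcome, the likelihood ratio is 0.294/0.776 = 0.37887.
Posterior odds = 0.13122 × 0.37887 = 0.049715, so P(H|E) = 0.049715/(1+0.049715) = 0.0474.

P(H | E) ≈ 0.0474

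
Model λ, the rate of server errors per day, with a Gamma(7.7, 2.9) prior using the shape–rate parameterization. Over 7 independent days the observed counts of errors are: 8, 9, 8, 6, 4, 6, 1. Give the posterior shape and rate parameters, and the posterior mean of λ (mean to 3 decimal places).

Total count ∑xᵢ = 42 over n = 7 days.
Gamma is conjugate to the Poisson likelihood: posterior is Gamma(shape = 7.7+42 = 49.7, rate = 2.9+7 = 9.9).
E[λ | data] = 49.7/9.9 = 5.020.

Posterior: Gamma(shape=49.7, rate=9.9); mean ≈ 5.020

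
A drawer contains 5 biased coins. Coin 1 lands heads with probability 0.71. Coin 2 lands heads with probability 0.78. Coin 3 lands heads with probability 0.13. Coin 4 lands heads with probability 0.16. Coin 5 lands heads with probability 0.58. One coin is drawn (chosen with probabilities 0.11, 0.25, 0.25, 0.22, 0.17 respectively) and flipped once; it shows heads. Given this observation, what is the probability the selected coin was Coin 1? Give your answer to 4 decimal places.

Posterior probability ≈ 0.1777

P(heads|C1) = 0.71; P(heads|C2) = 0.78; P(heads|C3) = 0.13; P(heads|C4) = 0.16; P(heads|C5) = 0.58.
Prior × likelihood for each source: 0.11·0.71=0.07810, 0.25·0.78=0.1950, 0.25·0.13=0.03250, 0.22·0.16=0.03520, 0.17·0.58=0.09860. Summing gives P(heads) = 0.43940.
P(Coin 1 | heads) = 0.07810 / 0.43940 = 0.1777.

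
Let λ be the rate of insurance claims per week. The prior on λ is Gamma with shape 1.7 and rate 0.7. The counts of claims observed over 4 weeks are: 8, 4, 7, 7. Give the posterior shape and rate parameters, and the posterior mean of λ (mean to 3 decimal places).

Posterior: Gamma(shape=27.7, rate=4.7); mean ≈ 5.894

Total count ∑xᵢ = 26 over n = 4 weeks.
Gamma is conjugate to the Poisson likelihood: posterior is Gamma(shape = 1.7+26 = 27.7, rate = 0.7+4 = 4.7).
E[λ | data] = 27.7/4.7 = 5.894.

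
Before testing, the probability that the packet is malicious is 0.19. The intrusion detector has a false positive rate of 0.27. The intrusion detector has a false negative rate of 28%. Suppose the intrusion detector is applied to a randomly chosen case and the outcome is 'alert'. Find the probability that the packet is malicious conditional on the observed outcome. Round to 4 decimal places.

P(H | E) ≈ 0.3848

Let H be the event that the packet is malicious. P(H) = 0.19, so P(¬H) = 0.81. With E the 'alert' result, P(E|H) = 0.72 and P(E|¬H) = 0.27.
P(E) = 0.72·0.19 + 0.27·0.81 = 0.13680 + 0.21870 = 0.35550.
By Bayes' theorem, P(H|E) = 0.13680 / 0.35550 = 0.3848.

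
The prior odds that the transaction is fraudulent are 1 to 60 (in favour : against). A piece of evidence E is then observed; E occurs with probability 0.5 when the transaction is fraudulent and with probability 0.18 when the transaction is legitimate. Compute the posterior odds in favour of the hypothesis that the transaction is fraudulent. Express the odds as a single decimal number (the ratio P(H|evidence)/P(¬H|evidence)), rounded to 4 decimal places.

Prior odds = 1/60 = 0.016667. In log-odds, ln(0.016667) = -4.0943.
Add log likelihood ratio: ln(2.7778) = 1.0217.
Posterior log-odds = -3.0727, so posterior odds = exp(-3.0727) = 0.046296.

Posterior odds ≈ 0.0463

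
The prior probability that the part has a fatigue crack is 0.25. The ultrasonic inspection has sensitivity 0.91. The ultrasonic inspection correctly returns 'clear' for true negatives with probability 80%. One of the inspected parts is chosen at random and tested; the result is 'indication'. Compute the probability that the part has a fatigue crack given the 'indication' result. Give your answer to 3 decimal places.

Let H be the event that the part has a fatigue crack. P(H) = 0.25, so P(¬H) = 0.75. With E the 'indication' result, P(E|H) = 0.91 and P(E|¬H) = 0.2.
P(E) = 0.91·0.25 + 0.2·0.75 = 0.22750 + 0.15000 = 0.37750.
By Bayes' theorem, P(H|E) = 0.22750 / 0.37750 = 0.603.

P(H | E) ≈ 0.603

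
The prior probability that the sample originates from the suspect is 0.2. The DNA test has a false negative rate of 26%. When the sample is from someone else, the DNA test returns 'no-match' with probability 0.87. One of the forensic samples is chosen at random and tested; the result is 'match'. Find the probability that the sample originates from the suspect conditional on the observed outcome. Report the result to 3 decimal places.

Write H for 'the sample originates from the suspect'. Prior odds H:¬H = 0.2/0.8 = 0.25000. For the 'match' outcome, the likelihood ratio is 0.74/0.13 = 5.6923.
Posterior odds = 0.25000 × 5.6923 = 1.4231, so P(H|E) = 1.4231/(1+1.4231) = 0.587.

P(H | E) ≈ 0.587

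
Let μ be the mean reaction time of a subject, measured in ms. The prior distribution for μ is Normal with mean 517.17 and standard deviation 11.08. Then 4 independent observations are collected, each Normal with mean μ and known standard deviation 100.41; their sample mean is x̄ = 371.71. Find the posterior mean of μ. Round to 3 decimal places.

Prior precision 1/τ₀² = 1/11.08² = 0.00814555; data precision n/σ² = 4/100.41² = 0.00039674.
Posterior precision = 0.00814555 + 0.00039674 = 0.00854229.
Posterior mean = (0.00814555·517.17 + 0.00039674·371.71) / 0.00854229 = 510.414.

Posterior mean ≈ 510.414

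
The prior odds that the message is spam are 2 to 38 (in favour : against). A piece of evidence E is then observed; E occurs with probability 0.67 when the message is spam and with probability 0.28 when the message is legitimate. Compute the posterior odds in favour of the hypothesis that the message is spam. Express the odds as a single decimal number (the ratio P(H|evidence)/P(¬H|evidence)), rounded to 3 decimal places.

Prior odds = 2/38 = 0.052632. In log-odds, ln(0.052632) = -2.9444.
Add log likelihood ratio: ln(2.3929) = 0.87249.
Posterior log-odds = -2.0720, so posterior odds = exp(-2.0720) = 0.12594.

Posterior odds ≈ 0.126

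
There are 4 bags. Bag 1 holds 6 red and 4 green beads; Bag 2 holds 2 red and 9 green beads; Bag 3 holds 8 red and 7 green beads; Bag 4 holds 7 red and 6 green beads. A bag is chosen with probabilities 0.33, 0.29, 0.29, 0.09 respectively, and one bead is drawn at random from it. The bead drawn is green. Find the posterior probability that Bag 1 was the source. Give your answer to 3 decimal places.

P(green|Bag 1) = 0.4; P(green|Bag 2) = 0.8182; P(green|Bag 3) = 0.4667; P(green|Bag 4) = 0.4615.
Prior × likelihood for each source: 0.33·0.4=0.1320, 0.29·0.8182=0.2373, 0.29·0.4667=0.1353, 0.09·0.4615=0.04154. Summing gives P(green) = 0.54614.
P(Bag 1 | green) = 0.1320 / 0.54614 = 0.242.

Posterior probability ≈ 0.242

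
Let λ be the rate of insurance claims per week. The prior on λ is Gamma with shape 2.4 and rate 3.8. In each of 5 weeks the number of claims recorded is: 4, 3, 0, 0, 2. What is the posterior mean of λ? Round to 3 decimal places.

Posterior mean ≈ 1.295

The Poisson likelihood adds the total count to the shape and the number of exposure periods to the rate. Here ∑xᵢ = 9 and n = 5, so shape 2.4→11.4 and rate 3.8→8.8.
Posterior mean = shape/rate = 11.4/8.8 = 1.295.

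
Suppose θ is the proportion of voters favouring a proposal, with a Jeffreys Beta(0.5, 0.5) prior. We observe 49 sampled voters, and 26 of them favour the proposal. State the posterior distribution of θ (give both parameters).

Observing 26 successes and 23 failures updates Beta(0.5, 0.5) by adding the success and failure counts to the two shape parameters: α = 0.5+26 = 26.5, β = 0.5+23 = 23.5.

Posterior: Beta(26.5, 23.5)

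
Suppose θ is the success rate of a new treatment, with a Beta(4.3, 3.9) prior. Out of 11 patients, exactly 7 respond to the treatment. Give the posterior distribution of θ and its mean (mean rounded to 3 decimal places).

The binomial likelihood is conjugate to the Beta prior: with 7 successes and 4 failures, the posterior is Beta(4.3+7, 3.9+4) = Beta(11.3, 7.9).
E[θ | data] = 11.3/(11.3+7.9) = 0.589.

Posterior: Beta(11.3, 7.9); mean ≈ 0.589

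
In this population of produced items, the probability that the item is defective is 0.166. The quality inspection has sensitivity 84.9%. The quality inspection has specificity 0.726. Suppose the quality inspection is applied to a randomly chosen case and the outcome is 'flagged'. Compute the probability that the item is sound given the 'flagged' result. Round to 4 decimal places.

Let H be the event that the item is defective. P(H) = 0.166, so P(¬H) = 0.834. With E the 'flagged' result, P(E|H) = 0.849 and P(E|¬H) = 0.274.
P(E) = 0.849·0.166 + 0.274·0.834 = 0.14093 + 0.22852 = 0.36945.
By Bayes' theorem, P(H|E) = 0.14093 / 0.36945 = 0.3815. Hence P(¬H|E) = 1 − 0.3815 = 0.6185.

P(¬H | E) ≈ 0.6185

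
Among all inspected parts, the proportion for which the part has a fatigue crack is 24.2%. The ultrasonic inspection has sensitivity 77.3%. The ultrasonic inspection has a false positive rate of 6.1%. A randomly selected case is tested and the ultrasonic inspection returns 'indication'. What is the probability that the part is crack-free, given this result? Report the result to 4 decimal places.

P(¬H | E) ≈ 0.1982

Write H for 'the part has a fatigue crack'. Prior odds H:¬H = 0.242/0.758 = 0.31926. For the 'indication' outcome, the likelihood ratio is 0.773/0.061 = 12.672.
Posterior odds = 0.31926 × 12.672 = 4.0457, so P(H|E) = 4.0457/(1+4.0457) = 0.8018. Then P(¬H|E) = 1 − 0.8018 = 0.1982.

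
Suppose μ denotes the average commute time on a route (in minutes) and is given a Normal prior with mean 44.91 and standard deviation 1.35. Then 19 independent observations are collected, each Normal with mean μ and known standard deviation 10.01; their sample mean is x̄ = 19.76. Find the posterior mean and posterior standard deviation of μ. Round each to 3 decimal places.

With known σ, the Normal prior is conjugate. Weight on the data is w = (n/σ²)/(n/σ² + 1/τ₀²) = 0.189621/(0.189621+0.548697) = 0.25683.
Posterior mean = w·x̄ + (1−w)·μ₀ = 0.25683·19.76 + 0.74317·44.91 = 38.451. Posterior variance = 1/(0.189621+0.548697) = 1.35443, so SD = 1.164.

Posterior mean ≈ 38.451; posterior SD ≈ 1.164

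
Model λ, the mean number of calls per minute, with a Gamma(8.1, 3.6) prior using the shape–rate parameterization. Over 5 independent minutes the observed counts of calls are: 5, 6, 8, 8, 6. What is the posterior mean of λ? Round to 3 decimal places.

The Poisson likelihood adds the total count to the shape and the number of exposure periods to the rate. Here ∑xᵢ = 33 and n = 5, so shape 8.1→41.1 and rate 3.6→8.6.
E[λ | data] = 41.1/8.6 = 4.779.

Posterior mean ≈ 4.779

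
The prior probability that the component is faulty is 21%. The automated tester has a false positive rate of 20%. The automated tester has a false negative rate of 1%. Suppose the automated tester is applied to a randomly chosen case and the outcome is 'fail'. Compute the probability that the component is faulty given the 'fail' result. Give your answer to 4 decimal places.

Let H be the event that the component is faulty. P(H) = 0.21, so P(¬H) = 0.79. With E the 'fail' result, P(E|H) = 0.99 and P(E|¬H) = 0.2.
P(E) = 0.99·0.21 + 0.2·0.79 = 0.20790 + 0.15800 = 0.36590.
By Bayes' theorem, P(H|E) = 0.20790 / 0.36590 = 0.5682.

P(H | E) ≈ 0.5682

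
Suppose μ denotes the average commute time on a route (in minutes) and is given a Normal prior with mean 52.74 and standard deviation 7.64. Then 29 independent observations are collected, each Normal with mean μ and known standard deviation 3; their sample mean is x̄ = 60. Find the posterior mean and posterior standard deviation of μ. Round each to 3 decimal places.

Posterior mean ≈ 59.962; posterior SD ≈ 0.556

Prior precision 1/τ₀² = 1/7.64² = 0.0171322; data precision n/σ² = 29/3² = 3.22222.
Posterior precision = 0.0171322 + 3.22222 = 3.23935, giving posterior SD = 1/√3.23935 = 0.556.
Posterior mean = (0.0171322·52.74 + 3.22222·60) / 3.23935 = 59.962.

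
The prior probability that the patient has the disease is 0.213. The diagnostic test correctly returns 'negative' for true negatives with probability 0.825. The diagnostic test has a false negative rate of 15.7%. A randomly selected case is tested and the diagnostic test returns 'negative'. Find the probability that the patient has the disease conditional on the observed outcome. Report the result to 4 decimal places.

P(H | E) ≈ 0.0490

Let H be the event that the patient has the disease. P(H) = 0.213, so P(¬H) = 0.787. With E the 'negative' result, P(E|H) = 0.157 and P(E|¬H) = 0.825.
P(E) = 0.157·0.213 + 0.825·0.787 = 0.033441 + 0.64928 = 0.68272.
By Bayes' theorem, P(H|E) = 0.033441 / 0.68272 = 0.0490.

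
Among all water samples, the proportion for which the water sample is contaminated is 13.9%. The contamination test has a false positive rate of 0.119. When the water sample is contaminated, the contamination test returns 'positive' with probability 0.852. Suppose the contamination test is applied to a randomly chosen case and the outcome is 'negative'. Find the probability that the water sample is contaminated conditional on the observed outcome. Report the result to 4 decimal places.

P(H | E) ≈ 0.0264

Write H for 'the water sample is contaminated'. Prior odds H:¬H = 0.139/0.861 = 0.16144. For the 'negative' outcome, the likelihood ratio is 0.148/0.881 = 0.16799.
Posterior odds = 0.16144 × 0.16799 = 0.027120, so P(H|E) = 0.027120/(1+0.027120) = 0.0264.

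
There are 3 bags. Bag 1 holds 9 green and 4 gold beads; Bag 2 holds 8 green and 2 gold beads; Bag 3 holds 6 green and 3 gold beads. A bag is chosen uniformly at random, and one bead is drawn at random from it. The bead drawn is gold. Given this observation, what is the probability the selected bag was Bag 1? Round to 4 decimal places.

Posterior probability ≈ 0.3659

P(gold|Bag 1) = 0.3077; P(gold|Bag 2) = 0.2; P(gold|Bag 3) = 0.3333.
Prior × likelihood for each source: 0.333333·0.3077=0.1026, 0.333333·0.2=0.06667, 0.333333·0.3333=0.1111. Summing gives P(gold) = 0.28034.
P(Bag 1 | gold) = 0.1026 / 0.28034 = 0.3659.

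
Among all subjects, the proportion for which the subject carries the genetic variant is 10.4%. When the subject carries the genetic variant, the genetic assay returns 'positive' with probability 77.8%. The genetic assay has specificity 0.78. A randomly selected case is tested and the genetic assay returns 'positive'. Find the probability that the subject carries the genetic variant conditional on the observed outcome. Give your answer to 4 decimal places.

Let H be the event that the subject carries the genetic variant. P(H) = 0.104, so P(¬H) = 0.896. With E the 'positive' result, P(E|H) = 0.778 and P(E|¬H) = 0.22.
P(E) = 0.778·0.104 + 0.22·0.896 = 0.080912 + 0.19712 = 0.27803.
By Bayes' theorem, P(H|E) = 0.080912 / 0.27803 = 0.2910.

P(H | E) ≈ 0.2910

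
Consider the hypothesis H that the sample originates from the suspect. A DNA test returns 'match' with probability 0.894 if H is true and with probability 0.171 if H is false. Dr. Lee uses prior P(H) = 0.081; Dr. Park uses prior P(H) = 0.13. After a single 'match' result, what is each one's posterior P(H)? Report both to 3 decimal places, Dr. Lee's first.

Dr. Lee: 0.315; Dr. Park: 0.439

The likelihood ratio for a 'match' result is 0.894/0.171 = 5.2281.
Dr. Lee: prior odds 0.081/0.919 = 0.088139; posterior odds 0.46080; posterior probability 0.315.
Dr. Park: prior odds 0.13/0.87 = 0.14943; posterior odds 0.78121; posterior probability 0.439.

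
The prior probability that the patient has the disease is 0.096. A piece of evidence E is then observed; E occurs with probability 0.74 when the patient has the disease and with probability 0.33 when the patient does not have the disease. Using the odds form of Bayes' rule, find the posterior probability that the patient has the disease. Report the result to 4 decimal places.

Prior odds = 0.096/(1−0.096) = 0.10619. In log-odds, ln(0.10619) = -2.2425.
Add log likelihood ratio: ln(2.2424) = 0.80756.
Posterior log-odds = -1.4349, so posterior odds = exp(-1.4349) = 0.23813. Converting, P(H|E) = 0.23813/1.2381 = 0.1923.

Posterior probability ≈ 0.1923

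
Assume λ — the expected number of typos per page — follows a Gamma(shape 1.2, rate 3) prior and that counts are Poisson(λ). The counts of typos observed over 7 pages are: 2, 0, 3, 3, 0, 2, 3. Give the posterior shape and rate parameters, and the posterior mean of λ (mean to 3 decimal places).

Total count ∑xᵢ = 13 over n = 7 pages.
Gamma is conjugate to the Poisson likelihood: posterior is Gamma(shape = 1.2+13 = 14.2, rate = 3+7 = 10).
E[λ | data] = 14.2/10 = 1.420.

Posterior: Gamma(shape=14.2, rate=10); mean ≈ 1.420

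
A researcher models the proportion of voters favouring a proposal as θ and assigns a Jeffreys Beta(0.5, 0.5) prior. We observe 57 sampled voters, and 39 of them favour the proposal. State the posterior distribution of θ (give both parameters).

Observing 39 successes and 18 failures updates Beta(0.5, 0.5) by adding the success and failure counts to the two shape parameters: α = 0.5+39 = 39.5, β = 0.5+18 = 18.5.

Posterior: Beta(39.5, 18.5)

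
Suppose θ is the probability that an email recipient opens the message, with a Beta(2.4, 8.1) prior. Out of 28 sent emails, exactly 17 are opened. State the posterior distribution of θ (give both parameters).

Posterior: Beta(19.4, 19.1)

The binomial likelihood is conjugate to the Beta prior: with 17 successes and 11 failures, the posterior is Beta(2.4+17, 8.1+11) = Beta(19.4, 19.1).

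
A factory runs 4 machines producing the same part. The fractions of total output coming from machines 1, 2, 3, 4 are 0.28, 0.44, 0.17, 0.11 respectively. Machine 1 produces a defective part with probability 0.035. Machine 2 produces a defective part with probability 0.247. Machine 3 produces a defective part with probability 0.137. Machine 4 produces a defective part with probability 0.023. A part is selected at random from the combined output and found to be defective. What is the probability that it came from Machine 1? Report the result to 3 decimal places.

P(defective|M1) = 0.035; P(defective|M2) = 0.247; P(defective|M3) = 0.137; P(defective|M4) = 0.023.
Prior × likelihood for each source: 0.28·0.035=0.009800, 0.44·0.247=0.1087, 0.17·0.137=0.02329, 0.11·0.023=0.002530. Summing gives P(defective) = 0.14430.
P(Machine 1 | defective) = 0.009800 / 0.14430 = 0.068.

Posterior probability ≈ 0.068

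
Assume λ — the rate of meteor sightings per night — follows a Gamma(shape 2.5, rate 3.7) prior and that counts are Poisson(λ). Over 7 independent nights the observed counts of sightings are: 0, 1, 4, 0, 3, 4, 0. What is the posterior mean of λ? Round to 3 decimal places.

The Poisson likelihood adds the total count to the shape and the number of exposure periods to the rate. Here ∑xᵢ = 12 and n = 7, so shape 2.5→14.5 and rate 3.7→10.7.
E[λ | data] = 14.5/10.7 = 1.355.

Posterior mean ≈ 1.355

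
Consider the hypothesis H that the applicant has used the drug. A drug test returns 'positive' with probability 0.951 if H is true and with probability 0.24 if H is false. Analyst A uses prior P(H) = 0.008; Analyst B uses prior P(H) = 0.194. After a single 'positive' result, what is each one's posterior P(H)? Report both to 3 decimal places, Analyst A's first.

Analyst A: 0.031; Analyst B: 0.488

P('+'|H) = 0.951, P('+'|¬H) = 0.24.
Analyst A: numerator 0.951·0.008 = 0.0076080; evidence = 0.0076080+0.24·0.992 = 0.24569; posterior = 0.031.
Analyst B: numerator 0.951·0.194 = 0.18449; evidence = 0.18449+0.24·0.806 = 0.37793; posterior = 0.488.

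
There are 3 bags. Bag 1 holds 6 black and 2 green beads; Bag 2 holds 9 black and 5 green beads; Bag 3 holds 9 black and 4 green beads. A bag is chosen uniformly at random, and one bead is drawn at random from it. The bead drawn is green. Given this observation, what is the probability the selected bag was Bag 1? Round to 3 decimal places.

Tabulate prior·likelihood by source: [1] prior 0.333333, lik 0.25, product 0.08333; [2] prior 0.333333, lik 0.3571, product 0.1190; [3] prior 0.333333, lik 0.3077, product 0.1026.
Normalizing constant = 0.30495; the posterior for Bag 1 is its product over the sum, 0.08333/0.30495 = 0.273.

Posterior probability ≈ 0.273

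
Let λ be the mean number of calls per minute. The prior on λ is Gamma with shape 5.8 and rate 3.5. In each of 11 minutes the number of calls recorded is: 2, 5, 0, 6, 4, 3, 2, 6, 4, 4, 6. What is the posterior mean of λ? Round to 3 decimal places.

Posterior mean ≈ 3.297

The Poisson likelihood adds the total count to the shape and the number of exposure periods to the rate. Here ∑xᵢ = 42 and n = 11, so shape 5.8→47.8 and rate 3.5→14.5.
Posterior mean = shape/rate = 47.8/14.5 = 3.297.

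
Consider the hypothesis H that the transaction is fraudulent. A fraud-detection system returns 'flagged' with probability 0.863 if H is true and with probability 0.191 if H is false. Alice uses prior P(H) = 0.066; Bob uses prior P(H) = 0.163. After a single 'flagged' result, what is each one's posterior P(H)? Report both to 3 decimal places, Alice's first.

The likelihood ratio for a 'flagged' result is 0.863/0.191 = 4.5183.
Alice: prior odds 0.066/0.934 = 0.070664; posterior odds 0.31928; posterior probability 0.242.
Bob: prior odds 0.163/0.837 = 0.19474; posterior odds 0.87991; posterior probability 0.468.

Alice: 0.242; Bob: 0.468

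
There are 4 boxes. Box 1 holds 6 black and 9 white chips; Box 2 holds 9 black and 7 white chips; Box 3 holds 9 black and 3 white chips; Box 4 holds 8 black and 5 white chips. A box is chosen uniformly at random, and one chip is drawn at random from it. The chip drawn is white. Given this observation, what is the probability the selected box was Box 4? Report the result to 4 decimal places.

Posterior probability ≈ 0.2300

Tabulate prior·likelihood by source: [1] prior 0.25, lik 0.6, product 0.1500; [2] prior 0.25, lik 0.4375, product 0.1094; [3] prior 0.25, lik 0.25, product 0.06250; [4] prior 0.25, lik 0.3846, product 0.09615.
Normalizing constant = 0.41803; the posterior for Box 4 is its product over the sum, 0.09615/0.41803 = 0.2300.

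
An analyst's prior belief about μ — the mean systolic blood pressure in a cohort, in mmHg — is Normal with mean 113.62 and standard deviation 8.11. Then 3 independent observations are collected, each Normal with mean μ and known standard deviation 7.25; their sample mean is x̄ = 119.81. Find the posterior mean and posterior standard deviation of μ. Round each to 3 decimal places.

Posterior mean ≈ 118.508; posterior SD ≈ 3.720

With known σ, the Normal prior is conjugate. Weight on the data is w = (n/σ²)/(n/σ² + 1/τ₀²) = 0.0570749/(0.0570749+0.0152040) = 0.78965.
Posterior mean = w·x̄ + (1−w)·μ₀ = 0.78965·119.81 + 0.21035·113.62 = 118.508. Posterior variance = 1/(0.0570749+0.0152040) = 13.8353, so SD = 3.720.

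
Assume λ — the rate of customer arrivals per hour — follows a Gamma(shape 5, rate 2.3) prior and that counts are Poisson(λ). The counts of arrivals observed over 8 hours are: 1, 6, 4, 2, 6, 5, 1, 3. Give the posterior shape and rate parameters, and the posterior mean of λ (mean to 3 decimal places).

The Poisson likelihood adds the total count to the shape and the number of exposure periods to the rate. Here ∑xᵢ = 28 and n = 8, so shape 5→33 and rate 2.3→10.3.
Posterior mean = shape/rate = 33/10.3 = 3.204.

Posterior: Gamma(shape=33, rate=10.3); mean ≈ 3.204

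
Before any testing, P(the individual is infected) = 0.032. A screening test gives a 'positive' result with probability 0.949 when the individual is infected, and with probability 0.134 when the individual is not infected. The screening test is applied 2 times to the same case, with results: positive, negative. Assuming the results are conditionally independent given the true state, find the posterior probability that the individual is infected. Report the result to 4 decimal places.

With H the event that the individual is infected, the joint likelihood of the observed sequence is P(data|H) = 0.949·0.051 = 0.048399 and P(data|¬H) = 0.134·0.866 = 0.11604.
Bayes: P(H|data) = 0.032·0.048399 / (0.032·0.048399 + 0.968·0.11604) = 0.0015488/0.11388 = 0.0136.

Posterior P(H) ≈ 0.0136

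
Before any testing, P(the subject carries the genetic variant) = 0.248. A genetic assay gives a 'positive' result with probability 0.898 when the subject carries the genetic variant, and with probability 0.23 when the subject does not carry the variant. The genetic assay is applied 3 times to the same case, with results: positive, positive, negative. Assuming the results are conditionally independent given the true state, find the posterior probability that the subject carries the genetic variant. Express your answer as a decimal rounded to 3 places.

Posterior P(H) ≈ 0.400

Let H be the event that the subject carries the genetic variant; start with P(H) = 0.248. P('positive'|H) = 0.898, P('positive'|¬H) = 0.23.
Update on result 1 ('positive'): P(H) ← 0.898·0.2480 / (0.898·0.2480 + 0.23·0.7520) = 0.22270/0.39566 = 0.5629.
Update on result 2 ('positive'): P(H) ← 0.898·0.5629 / (0.898·0.5629 + 0.23·0.4371) = 0.50545/0.60599 = 0.8341.
Update on result 3 ('negative'): P(H) ← 0.102·0.8341 / (0.102·0.8341 + 0.77·0.1659) = 0.085077/0.21283 = 0.3997.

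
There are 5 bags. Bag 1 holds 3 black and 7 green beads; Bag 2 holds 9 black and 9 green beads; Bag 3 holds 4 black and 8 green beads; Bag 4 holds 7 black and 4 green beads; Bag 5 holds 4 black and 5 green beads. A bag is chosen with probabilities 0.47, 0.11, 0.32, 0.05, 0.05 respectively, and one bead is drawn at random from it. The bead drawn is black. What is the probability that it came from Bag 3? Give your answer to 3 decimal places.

Tabulate prior·likelihood by source: [1] prior 0.47, lik 0.3, product 0.1410; [2] prior 0.11, lik 0.5, product 0.05500; [3] prior 0.32, lik 0.3333, product 0.1067; [4] prior 0.05, lik 0.6364, product 0.03182; [5] prior 0.05, lik 0.4444, product 0.02222.
Normalizing constant = 0.35671; the posterior for Bag 3 is its product over the sum, 0.1067/0.35671 = 0.299.

Posterior probability ≈ 0.299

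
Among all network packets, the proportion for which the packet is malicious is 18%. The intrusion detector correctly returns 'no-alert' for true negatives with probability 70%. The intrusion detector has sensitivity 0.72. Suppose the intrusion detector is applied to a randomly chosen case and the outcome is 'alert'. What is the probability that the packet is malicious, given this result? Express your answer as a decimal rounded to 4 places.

Write H for 'the packet is malicious'. Prior odds H:¬H = 0.18/0.82 = 0.21951. For the 'alert' outcome, the likelihood ratio is 0.72/0.3 = 2.4000.
Posterior odds = 0.21951 × 2.4000 = 0.52683, so P(H|E) = 0.52683/(1+0.52683) = 0.3450.

P(H | E) ≈ 0.3450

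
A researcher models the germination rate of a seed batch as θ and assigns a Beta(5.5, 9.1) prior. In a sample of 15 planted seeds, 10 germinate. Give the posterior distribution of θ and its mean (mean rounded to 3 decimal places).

The binomial likelihood is conjugate to the Beta prior: with 10 successes and 5 failures, the posterior is Beta(5.5+10, 9.1+5) = Beta(15.5, 14.1).
E[θ | data] = 15.5/(15.5+14.1) = 0.524.

Posterior: Beta(15.5, 14.1); mean ≈ 0.524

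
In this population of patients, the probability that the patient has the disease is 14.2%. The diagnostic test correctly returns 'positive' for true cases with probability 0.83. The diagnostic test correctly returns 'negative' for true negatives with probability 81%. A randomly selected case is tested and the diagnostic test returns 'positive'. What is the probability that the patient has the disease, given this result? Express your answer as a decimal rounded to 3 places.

P(H | E) ≈ 0.420

Let H be the event that the patient has the disease. P(H) = 0.142, so P(¬H) = 0.858. With E the 'positive' result, P(E|H) = 0.83 and P(E|¬H) = 0.19.
P(E) = 0.83·0.142 + 0.19·0.858 = 0.11786 + 0.16302 = 0.28088.
By Bayes' theorem, P(H|E) = 0.11786 / 0.28088 = 0.420.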